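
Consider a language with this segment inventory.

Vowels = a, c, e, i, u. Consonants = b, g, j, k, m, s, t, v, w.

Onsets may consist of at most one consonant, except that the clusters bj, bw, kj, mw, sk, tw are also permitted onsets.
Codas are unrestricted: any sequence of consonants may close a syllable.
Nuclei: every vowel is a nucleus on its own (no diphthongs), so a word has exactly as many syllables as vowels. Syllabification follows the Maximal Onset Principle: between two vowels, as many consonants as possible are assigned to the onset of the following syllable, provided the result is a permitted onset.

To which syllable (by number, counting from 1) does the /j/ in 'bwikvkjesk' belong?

Vowels present: i, e; each is a nucleus, giving 2 syllables.
σ1/σ2 boundary: /kvkj/ — longest licit onset from the right is /kj/, leaving /kv/ as coda.
Putting it together: bwikv.kjesk.
The /j/ is in the onset of syllable 2 (/kjesk/).

2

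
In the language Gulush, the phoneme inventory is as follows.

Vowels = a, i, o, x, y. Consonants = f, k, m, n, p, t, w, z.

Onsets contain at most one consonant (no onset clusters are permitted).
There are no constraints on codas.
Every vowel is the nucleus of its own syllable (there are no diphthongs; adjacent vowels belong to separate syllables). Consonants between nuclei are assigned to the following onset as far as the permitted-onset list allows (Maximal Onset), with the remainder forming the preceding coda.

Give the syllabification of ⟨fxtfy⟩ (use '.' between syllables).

fxt.fy

Nuclei (vowels): x, y → 2 syllables.
/x…y/ gap (V1→V2): /tf/; trying suffixes from longest down, /f/ is the first permitted one, so coda /t/ | onset /f/.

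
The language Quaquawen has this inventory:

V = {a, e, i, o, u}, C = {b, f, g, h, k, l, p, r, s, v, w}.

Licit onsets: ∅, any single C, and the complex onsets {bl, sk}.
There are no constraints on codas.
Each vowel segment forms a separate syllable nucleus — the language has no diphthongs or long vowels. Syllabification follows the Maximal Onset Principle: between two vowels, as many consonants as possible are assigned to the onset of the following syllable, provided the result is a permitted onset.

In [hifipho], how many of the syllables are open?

2

Nuclei (vowels): i, i, o → 3 syllables.
σ1/σ2 boundary: just /f/ — single C goes to the following onset.
σ2/σ3 boundary: /ph/ — longest licit onset from the right is /h/, leaving /p/ as coda.
So the parse is hi.fip.ho.
Classifying each syllable: /hi/ (open), /fip/ (closed), /ho/ (open).
Open syllables: 2.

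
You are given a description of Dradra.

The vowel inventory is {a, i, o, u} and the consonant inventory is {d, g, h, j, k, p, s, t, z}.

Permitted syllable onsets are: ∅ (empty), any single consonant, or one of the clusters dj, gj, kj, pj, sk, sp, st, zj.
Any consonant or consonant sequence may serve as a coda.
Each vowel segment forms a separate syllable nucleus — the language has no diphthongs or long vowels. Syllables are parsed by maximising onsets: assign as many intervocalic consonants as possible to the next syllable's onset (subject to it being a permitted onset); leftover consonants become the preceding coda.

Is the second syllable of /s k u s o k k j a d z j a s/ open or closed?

closed

Vowels present: u, o, a, a; each is a nucleus, giving 4 syllables.
/u…o/ gap (V1→V2): /s/ is a single consonant, so it becomes the next onset.
/o…a/ gap (V2→V3): /kkj/; trying suffixes from longest down, /kj/ is the first permitted one, so coda /k/ | onset /kj/.
/a…a/ gap (V3→V4): /dzj/ splits as /d/ + /zj/ (/zj/ is the longest suffix that is a licit onset).
So the parse is sku.sok.kjad.zjas.
Syllable 2 is /sok/ with coda /k/, so it is closed.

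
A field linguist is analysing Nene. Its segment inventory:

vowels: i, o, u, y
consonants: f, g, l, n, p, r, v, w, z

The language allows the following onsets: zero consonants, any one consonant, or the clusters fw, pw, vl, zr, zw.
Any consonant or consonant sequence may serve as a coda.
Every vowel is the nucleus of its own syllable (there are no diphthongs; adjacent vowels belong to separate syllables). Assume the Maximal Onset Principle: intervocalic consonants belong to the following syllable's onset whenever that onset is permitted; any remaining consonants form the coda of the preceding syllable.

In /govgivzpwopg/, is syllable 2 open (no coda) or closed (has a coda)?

Nuclei (vowels): o, i, o → 3 syllables.
Between /o/ (V1) and /i/ (V2): /vg/ — longest licit onset from the right is /g/, leaving /v/ as coda.
Between /i/ (V2) and /o/ (V3): /vzpw/ — longest licit onset from the right is /pw/, leaving /vz/ as coda.
Syllabification: gov.givz.pwopg.
Syllable 2 is /givz/ with coda /vz/, so it is closed.

closed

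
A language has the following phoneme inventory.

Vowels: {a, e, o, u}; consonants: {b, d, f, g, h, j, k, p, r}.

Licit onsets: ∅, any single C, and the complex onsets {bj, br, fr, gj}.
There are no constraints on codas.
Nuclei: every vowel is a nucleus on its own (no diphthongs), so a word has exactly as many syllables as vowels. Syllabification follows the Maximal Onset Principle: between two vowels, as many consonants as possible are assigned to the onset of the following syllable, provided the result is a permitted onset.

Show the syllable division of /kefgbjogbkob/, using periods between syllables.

The vowels are e, o, o — 3 nuclei, so 3 syllables.
/e…o/ gap (V1→V2): /fgbj/; trying suffixes from longest down, /bj/ is the first permitted one, so coda /fg/ | onset /bj/.
/o…o/ gap (V2→V3): cluster /gbk/ — the longest permitted-onset suffix is /k/; onset = /k/, preceding coda = /gb/.

kefg.bjogb.kob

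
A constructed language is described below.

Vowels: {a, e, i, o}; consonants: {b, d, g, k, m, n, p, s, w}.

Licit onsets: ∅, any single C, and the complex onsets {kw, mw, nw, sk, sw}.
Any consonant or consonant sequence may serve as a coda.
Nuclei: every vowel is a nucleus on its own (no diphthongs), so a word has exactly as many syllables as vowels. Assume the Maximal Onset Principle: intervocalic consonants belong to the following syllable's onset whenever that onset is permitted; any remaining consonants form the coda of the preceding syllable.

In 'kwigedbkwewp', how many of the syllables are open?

1

Vowels present: i, e, e; each is a nucleus, giving 3 syllables.
Between /i/ (V1) and /e/ (V2): /g/ → onset of the next syllable (single consonants are always licit onsets).
Between /e/ (V2) and /e/ (V3): /dbkw/; trying suffixes from longest down, /kw/ is the first permitted one, so coda /db/ | onset /kw/.
Result: kwi.gedb.kwewp.
Classifying each syllable: /kwi/ (open), /gedb/ (closed), /kwewp/ (closed).
Open syllables: 1.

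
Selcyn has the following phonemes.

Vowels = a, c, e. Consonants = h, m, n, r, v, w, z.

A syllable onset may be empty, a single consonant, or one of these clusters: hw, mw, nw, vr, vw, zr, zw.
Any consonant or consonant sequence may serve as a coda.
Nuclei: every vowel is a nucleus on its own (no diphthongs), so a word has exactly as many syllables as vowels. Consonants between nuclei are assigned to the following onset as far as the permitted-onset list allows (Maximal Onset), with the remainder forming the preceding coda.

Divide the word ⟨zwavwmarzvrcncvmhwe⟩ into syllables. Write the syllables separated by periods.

zwavw.marz.vrc.ncvm.hwe

Nuclei (vowels): a, a, c, c, e → 5 syllables.
V1 /a/ – V2 /a/: cluster /vwm/ — the longest permitted-onset suffix is /m/; onset = /m/, preceding coda = /vw/.
V2 /a/ – V3 /c/: cluster /rzvr/ — the longest permitted-onset suffix is /vr/; onset = /vr/, preceding coda = /rz/.
V3 /c/ – V4 /c/: /n/ is a single consonant, so it becomes the next onset.
V4 /c/ – V5 /e/: cluster /vmhw/ — the longest permitted-onset suffix is /hw/; onset = /hw/, preceding coda = /vm/.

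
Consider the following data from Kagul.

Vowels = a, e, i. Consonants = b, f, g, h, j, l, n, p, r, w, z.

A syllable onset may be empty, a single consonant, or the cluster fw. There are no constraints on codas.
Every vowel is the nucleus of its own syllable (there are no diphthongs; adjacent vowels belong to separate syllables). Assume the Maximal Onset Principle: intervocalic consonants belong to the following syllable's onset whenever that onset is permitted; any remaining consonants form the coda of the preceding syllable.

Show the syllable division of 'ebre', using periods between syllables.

Vowels present: e, e; each is a nucleus, giving 2 syllables.
Between /e/ (V1) and /e/ (V2): /br/ — longest licit onset from the right is /r/, leaving /b/ as coda.

eb.re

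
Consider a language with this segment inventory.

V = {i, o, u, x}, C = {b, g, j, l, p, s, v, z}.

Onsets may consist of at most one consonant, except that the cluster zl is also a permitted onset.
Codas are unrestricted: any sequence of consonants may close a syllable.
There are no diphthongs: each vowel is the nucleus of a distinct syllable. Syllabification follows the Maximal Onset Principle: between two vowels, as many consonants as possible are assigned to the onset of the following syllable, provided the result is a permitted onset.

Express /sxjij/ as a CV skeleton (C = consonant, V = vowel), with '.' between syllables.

CV.CVC

Vowels present: x, i; each is a nucleus, giving 2 syllables.
V1 /x/ – V2 /i/: just /j/ — single C goes to the following onset.
Result: sx.jij.
Mapping each syllable to C/V: /sx/ → CV, /jij/ → CVC.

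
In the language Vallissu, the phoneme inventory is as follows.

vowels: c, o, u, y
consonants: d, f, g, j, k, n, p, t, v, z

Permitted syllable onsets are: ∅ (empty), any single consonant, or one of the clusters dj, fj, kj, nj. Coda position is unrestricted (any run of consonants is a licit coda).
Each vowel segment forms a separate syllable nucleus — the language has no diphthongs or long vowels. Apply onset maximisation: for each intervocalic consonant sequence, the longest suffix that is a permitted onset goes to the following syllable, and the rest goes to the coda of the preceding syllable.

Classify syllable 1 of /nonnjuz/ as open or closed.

The vowels are o, u — 2 nuclei, so 2 syllables.
σ1/σ2 boundary: /nnj/; trying suffixes from longest down, /nj/ is the first permitted one, so coda /n/ | onset /nj/.
Putting it together: non.njuz.
Syllable 1 is /non/ with coda /n/, so it is closed.

closed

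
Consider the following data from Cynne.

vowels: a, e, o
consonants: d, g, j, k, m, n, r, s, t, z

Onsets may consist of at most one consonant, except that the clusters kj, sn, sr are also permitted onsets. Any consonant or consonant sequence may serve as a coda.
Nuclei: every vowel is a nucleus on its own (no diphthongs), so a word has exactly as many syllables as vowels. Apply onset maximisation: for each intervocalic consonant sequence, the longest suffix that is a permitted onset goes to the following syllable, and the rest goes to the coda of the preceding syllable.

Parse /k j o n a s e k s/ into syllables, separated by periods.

kjo.na.seks

The vowels are o, a, e — 3 nuclei, so 3 syllables.
Between /o/ (V1) and /a/ (V2): just /n/ — single C goes to the following onset.
Between /a/ (V2) and /e/ (V3): /s/ is a single consonant, so it becomes the next onset.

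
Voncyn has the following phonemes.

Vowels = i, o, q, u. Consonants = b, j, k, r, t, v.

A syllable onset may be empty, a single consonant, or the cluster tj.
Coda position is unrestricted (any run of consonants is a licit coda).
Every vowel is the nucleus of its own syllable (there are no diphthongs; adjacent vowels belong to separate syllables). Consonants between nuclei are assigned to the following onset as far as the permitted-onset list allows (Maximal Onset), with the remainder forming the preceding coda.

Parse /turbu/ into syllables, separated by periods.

tur.bu

Nuclei (vowels): u, u → 2 syllables.
/u…u/ gap (V1→V2): /rb/ splits as /r/ + /b/ (/b/ is the longest suffix that is a licit onset).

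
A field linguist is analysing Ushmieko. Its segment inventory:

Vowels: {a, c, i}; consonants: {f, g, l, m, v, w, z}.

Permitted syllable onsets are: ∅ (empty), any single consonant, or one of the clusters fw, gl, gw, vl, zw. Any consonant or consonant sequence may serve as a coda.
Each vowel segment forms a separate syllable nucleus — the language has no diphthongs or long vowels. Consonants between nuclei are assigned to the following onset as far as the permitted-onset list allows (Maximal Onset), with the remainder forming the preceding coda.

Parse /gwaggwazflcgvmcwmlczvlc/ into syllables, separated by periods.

Vowels present: a, a, c, c, c, c; each is a nucleus, giving 6 syllables.
σ1/σ2 boundary: /ggw/ — longest licit onset from the right is /gw/, leaving /g/ as coda.
σ2/σ3 boundary: /zfl/; trying suffixes from longest down, /l/ is the first permitted one, so coda /zf/ | onset /l/.
σ3/σ4 boundary: /gvm/ splits as /gv/ + /m/ (/m/ is the longest suffix that is a licit onset).
σ4/σ5 boundary: /wml/; trying suffixes from longest down, /l/ is the first permitted one, so coda /wm/ | onset /l/.
σ5/σ6 boundary: cluster /zvl/ — the longest permitted-onset suffix is /vl/; onset = /vl/, preceding coda = /z/.

gwag.gwazf.lcgv.mcwm.lcz.vlc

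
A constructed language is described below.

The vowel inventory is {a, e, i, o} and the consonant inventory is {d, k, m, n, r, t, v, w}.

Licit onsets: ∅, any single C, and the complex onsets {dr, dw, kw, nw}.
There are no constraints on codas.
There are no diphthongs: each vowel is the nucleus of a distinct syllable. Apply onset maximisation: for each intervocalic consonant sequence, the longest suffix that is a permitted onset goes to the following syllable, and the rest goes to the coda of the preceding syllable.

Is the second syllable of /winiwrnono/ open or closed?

Vowels present: i, i, o, o; each is a nucleus, giving 4 syllables.
Between /i/ (V1) and /i/ (V2): just /n/ — single C goes to the following onset.
Between /i/ (V2) and /o/ (V3): /wrn/ — longest licit onset from the right is /n/, leaving /wr/ as coda.
Between /o/ (V3) and /o/ (V4): /n/ is a single consonant, so it becomes the next onset.
Putting it together: wi.niwr.no.no.
Syllable 2 is /niwr/ with coda /wr/, so it is closed.

closed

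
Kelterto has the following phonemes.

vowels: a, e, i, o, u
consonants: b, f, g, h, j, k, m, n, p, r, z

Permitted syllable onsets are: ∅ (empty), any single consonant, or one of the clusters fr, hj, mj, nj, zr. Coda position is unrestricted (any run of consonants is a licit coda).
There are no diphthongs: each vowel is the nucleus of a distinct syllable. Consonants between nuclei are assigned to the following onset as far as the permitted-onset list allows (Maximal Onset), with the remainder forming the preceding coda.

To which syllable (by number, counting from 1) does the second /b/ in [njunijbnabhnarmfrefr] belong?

3

The vowels are u, i, a, a, e — 5 nuclei, so 5 syllables.
σ1/σ2 boundary: /n/ is a single consonant, so it becomes the next onset.
σ2/σ3 boundary: /jbn/; trying suffixes from longest down, /n/ is the first permitted one, so coda /jb/ | onset /n/.
σ3/σ4 boundary: /bhn/ — longest licit onset from the right is /n/, leaving /bh/ as coda.
σ4/σ5 boundary: /rmfr/ — longest licit onset from the right is /fr/, leaving /rm/ as coda.
Result: nju.nijb.nabh.narm.frefr.
The second /b/ is in the coda of syllable 3 (/nabh/).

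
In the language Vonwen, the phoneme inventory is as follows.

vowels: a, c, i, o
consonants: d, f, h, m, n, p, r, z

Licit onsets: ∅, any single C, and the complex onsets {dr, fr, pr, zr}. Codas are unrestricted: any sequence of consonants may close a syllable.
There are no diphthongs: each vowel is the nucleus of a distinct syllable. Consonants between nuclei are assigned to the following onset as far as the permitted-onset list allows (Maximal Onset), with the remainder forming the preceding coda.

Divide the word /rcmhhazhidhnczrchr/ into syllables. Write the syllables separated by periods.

rcmh.haz.hidh.nc.zrchr

The vowels are c, a, i, c, c — 5 nuclei, so 5 syllables.
Between /c/ (V1) and /a/ (V2): cluster /mhh/ — the longest permitted-onset suffix is /h/; onset = /h/, preceding coda = /mh/.
Between /a/ (V2) and /i/ (V3): /zh/ — longest licit onset from the right is /h/, leaving /z/ as coda.
Between /i/ (V3) and /c/ (V4): /dhn/ splits as /dh/ + /n/ (/n/ is the longest suffix that is a licit onset).
Between /c/ (V4) and /c/ (V5): /zr/ is a licit onset in full, so it all attaches to the next syllable.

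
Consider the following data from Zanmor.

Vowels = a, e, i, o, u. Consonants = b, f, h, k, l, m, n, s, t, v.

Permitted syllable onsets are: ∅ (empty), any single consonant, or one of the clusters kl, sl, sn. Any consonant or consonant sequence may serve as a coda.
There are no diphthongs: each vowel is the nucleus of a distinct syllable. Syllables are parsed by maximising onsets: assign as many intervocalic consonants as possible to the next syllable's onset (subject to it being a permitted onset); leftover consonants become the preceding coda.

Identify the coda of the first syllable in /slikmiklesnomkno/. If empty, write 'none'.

k

The vowels are i, i, e, o, o — 5 nuclei, so 5 syllables.
/i…i/ gap (V1→V2): /km/; trying suffixes from longest down, /m/ is the first permitted one, so coda /k/ | onset /m/.
/i…e/ gap (V2→V3): /kl/ — entire cluster is a permitted onset → onset /kl/, coda ∅.
/e…o/ gap (V3→V4): cluster /sn/ — /sn/ is itself a permitted onset, so the whole cluster goes right; preceding coda = ∅.
/o…o/ gap (V4→V5): /mkn/ — longest licit onset from the right is /n/, leaving /mk/ as coda.
So the parse is slik.mi.kle.snomk.no.
Syllable 1 is /slik/: onset /sl/, nucleus /i/, coda /k/.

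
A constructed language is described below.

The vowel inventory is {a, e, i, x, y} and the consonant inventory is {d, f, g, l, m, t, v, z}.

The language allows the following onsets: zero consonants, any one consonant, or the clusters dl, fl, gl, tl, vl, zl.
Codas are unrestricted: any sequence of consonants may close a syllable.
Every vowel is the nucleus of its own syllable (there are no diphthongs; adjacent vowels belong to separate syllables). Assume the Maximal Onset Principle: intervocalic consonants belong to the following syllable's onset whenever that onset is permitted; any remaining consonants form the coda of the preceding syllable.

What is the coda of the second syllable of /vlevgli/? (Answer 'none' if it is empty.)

Nuclei (vowels): e, i → 2 syllables.
σ1/σ2 boundary: /vgl/ — longest licit onset from the right is /gl/, leaving /v/ as coda.
So the parse is vlev.gli.
Syllable 2 is /gli/: onset /gl/, nucleus /i/, coda ∅.

none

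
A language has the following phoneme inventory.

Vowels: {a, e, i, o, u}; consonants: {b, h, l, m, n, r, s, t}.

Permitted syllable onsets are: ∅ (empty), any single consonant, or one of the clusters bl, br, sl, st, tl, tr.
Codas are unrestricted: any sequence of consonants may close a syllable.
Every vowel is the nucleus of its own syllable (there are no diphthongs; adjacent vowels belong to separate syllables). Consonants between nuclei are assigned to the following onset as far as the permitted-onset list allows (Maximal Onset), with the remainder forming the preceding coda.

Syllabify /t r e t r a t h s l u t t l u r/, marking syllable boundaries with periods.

tre.trath.slut.tlur

Nuclei (vowels): e, a, u, u → 4 syllables.
/e…a/ gap (V1→V2): /tr/ — entire cluster is a permitted onset → onset /tr/, coda ∅.
/a…u/ gap (V2→V3): cluster /thsl/ — the longest permitted-onset suffix is /sl/; onset = /sl/, preceding coda = /th/.
/u…u/ gap (V3→V4): cluster /ttl/ — the longest permitted-onset suffix is /tl/; onset = /tl/, preceding coda = /t/.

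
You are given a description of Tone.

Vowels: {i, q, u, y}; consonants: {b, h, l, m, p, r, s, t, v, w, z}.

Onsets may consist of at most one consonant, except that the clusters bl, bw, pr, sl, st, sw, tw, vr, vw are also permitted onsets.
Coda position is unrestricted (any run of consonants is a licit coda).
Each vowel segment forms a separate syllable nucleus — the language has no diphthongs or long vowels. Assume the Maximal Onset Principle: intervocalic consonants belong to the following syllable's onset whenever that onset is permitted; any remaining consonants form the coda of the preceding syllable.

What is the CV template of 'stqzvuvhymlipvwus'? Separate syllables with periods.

The vowels are q, u, y, i, u — 5 nuclei, so 5 syllables.
V1 /q/ – V2 /u/: /zv/ splits as /z/ + /v/ (/v/ is the longest suffix that is a licit onset).
V2 /u/ – V3 /y/: /vh/; trying suffixes from longest down, /h/ is the first permitted one, so coda /v/ | onset /h/.
V3 /y/ – V4 /i/: cluster /ml/ — the longest permitted-onset suffix is /l/; onset = /l/, preceding coda = /m/.
V4 /i/ – V5 /u/: /pvw/ splits as /p/ + /vw/ (/vw/ is the longest suffix that is a licit onset).
Syllabification: stqz.vuv.hym.lip.vwus.
Mapping each syllable to C/V: /stqz/ → CCVC, /vuv/ → CVC, /hym/ → CVC, /lip/ → CVC, /vwus/ → CCVC.

CCVC.CVC.CVC.CVC.CCVC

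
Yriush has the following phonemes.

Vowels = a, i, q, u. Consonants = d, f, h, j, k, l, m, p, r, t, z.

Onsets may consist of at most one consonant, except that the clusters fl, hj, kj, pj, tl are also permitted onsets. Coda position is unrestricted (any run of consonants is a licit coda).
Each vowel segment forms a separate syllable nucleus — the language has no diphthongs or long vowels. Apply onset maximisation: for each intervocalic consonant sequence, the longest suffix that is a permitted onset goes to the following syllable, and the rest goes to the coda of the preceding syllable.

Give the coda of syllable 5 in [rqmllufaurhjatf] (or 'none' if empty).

tf

Vowels present: q, u, a, u, a; each is a nucleus, giving 5 syllables.
Between /q/ (V1) and /u/ (V2): /mll/; trying suffixes from longest down, /l/ is the first permitted one, so coda /ml/ | onset /l/.
Between /u/ (V2) and /a/ (V3): /f/ → onset of the next syllable (single consonants are always licit onsets).
Between /a/ (V3) and /u/ (V4): nothing intervenes; syllable break is V.V.
Between /u/ (V4) and /a/ (V5): cluster /rhj/ — the longest permitted-onset suffix is /hj/; onset = /hj/, preceding coda = /r/.
Result: rqml.lu.fa.ur.hjatf.
Syllable 5 is /hjatf/: onset /hj/, nucleus /a/, coda /tf/.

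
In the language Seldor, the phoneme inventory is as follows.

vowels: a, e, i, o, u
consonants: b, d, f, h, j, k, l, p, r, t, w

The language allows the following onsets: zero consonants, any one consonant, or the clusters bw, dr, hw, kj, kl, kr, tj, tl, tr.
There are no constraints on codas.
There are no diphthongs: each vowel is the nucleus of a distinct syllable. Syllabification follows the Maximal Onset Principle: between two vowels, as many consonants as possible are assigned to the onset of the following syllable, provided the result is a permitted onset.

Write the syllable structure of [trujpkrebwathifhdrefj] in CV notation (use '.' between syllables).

CCVCC.CCV.CCVC.CVCC.CCVCC

The vowels are u, e, a, i, e — 5 nuclei, so 5 syllables.
/u…e/ gap (V1→V2): /jpkr/ splits as /jp/ + /kr/ (/kr/ is the longest suffix that is a licit onset).
/e…a/ gap (V2→V3): /bw/ — entire cluster is a permitted onset → onset /bw/, coda ∅.
/a…i/ gap (V3→V4): cluster /th/ — the longest permitted-onset suffix is /h/; onset = /h/, preceding coda = /t/.
/i…e/ gap (V4→V5): cluster /fhdr/ — the longest permitted-onset suffix is /dr/; onset = /dr/, preceding coda = /fh/.
Putting it together: trujp.kre.bwat.hifh.drefj.
Mapping each syllable to C/V: /trujp/ → CCVCC, /kre/ → CCV, /bwat/ → CCVC, /hifh/ → CVCC, /drefj/ → CCVCC.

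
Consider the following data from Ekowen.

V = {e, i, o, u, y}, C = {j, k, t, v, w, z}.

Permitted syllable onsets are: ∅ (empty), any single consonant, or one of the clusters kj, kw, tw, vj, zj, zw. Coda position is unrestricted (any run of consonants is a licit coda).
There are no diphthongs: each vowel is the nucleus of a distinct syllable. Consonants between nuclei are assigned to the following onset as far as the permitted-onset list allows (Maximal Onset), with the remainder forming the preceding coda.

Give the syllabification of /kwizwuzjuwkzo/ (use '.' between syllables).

kwi.zwu.zjuwk.zo

The vowels are i, u, u, o — 4 nuclei, so 4 syllables.
Between /i/ (V1) and /u/ (V2): /zw/ is a licit onset in full, so it all attaches to the next syllable.
Between /u/ (V2) and /u/ (V3): cluster /zj/ — /zj/ is itself a permitted onset, so the whole cluster goes right; preceding coda = ∅.
Between /u/ (V3) and /o/ (V4): /wkz/ — longest licit onset from the right is /z/, leaving /wk/ as coda.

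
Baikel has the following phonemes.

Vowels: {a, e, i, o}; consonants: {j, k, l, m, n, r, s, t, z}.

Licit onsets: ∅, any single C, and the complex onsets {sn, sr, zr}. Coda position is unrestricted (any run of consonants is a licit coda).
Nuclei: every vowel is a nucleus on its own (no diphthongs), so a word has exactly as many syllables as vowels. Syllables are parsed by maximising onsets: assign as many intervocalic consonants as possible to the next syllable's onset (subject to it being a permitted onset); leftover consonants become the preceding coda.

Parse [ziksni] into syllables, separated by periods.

zik.sni

Vowels present: i, i; each is a nucleus, giving 2 syllables.
Between /i/ (V1) and /i/ (V2): cluster /ksn/ — the longest permitted-onset suffix is /sn/; onset = /sn/, preceding coda = /k/.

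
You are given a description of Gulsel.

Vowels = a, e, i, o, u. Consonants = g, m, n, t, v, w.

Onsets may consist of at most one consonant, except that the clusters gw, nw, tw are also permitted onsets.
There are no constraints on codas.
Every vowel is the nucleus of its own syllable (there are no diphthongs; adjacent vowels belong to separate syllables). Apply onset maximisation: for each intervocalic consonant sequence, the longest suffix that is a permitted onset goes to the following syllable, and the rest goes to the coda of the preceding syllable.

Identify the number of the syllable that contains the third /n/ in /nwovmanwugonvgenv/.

Vowels present: o, a, u, o, e; each is a nucleus, giving 5 syllables.
/o…a/ gap (V1→V2): /vm/; trying suffixes from longest down, /m/ is the first permitted one, so coda /v/ | onset /m/.
/a…u/ gap (V2→V3): cluster /nw/ — /nw/ is itself a permitted onset, so the whole cluster goes right; preceding coda = ∅.
/u…o/ gap (V3→V4): /g/ is a single consonant, so it becomes the next onset.
/o…e/ gap (V4→V5): /nvg/ — longest licit onset from the right is /g/, leaving /nv/ as coda.
Result: nwov.ma.nwu.gonv.genv.
The third /n/ is in the coda of syllable 4 (/gonv/).

4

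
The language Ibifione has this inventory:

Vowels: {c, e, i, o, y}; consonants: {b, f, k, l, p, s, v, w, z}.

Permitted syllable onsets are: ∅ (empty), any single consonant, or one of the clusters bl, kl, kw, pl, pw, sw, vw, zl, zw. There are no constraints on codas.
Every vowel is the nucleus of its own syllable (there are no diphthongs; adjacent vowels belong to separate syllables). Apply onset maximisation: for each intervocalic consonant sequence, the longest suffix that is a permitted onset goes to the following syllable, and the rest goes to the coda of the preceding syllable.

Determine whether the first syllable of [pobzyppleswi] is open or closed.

closed

Nuclei (vowels): o, y, e, i → 4 syllables.
V1 /o/ – V2 /y/: /bz/ — longest licit onset from the right is /z/, leaving /b/ as coda.
V2 /y/ – V3 /e/: /ppl/ splits as /p/ + /pl/ (/pl/ is the longest suffix that is a licit onset).
V3 /e/ – V4 /i/: /sw/ — entire cluster is a permitted onset → onset /sw/, coda ∅.
Result: pob.zyp.ple.swi.
Syllable 1 is /pob/ with coda /b/, so it is closed.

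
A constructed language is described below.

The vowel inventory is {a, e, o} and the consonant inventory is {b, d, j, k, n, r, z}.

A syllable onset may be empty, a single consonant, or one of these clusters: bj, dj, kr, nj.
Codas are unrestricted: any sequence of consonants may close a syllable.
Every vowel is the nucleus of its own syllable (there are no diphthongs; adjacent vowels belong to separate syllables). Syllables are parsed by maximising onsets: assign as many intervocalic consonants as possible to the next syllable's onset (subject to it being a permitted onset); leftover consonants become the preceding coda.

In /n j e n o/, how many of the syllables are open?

The vowels are e, o — 2 nuclei, so 2 syllables.
Between /e/ (V1) and /o/ (V2): /n/ is a single consonant, so it becomes the next onset.
Putting it together: nje.no.
Classifying each syllable: /nje/ (open), /no/ (open).
Open syllables: 2.

2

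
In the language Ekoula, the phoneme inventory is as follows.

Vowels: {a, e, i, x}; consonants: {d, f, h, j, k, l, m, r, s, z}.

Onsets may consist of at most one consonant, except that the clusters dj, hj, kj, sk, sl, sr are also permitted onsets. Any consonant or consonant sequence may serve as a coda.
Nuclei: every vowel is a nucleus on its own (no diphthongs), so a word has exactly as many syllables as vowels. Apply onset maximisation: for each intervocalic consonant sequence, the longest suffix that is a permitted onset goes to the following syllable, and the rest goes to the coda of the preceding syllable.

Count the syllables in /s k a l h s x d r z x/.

3

Vowels present: a, x, x; each is a nucleus, giving 3 syllables.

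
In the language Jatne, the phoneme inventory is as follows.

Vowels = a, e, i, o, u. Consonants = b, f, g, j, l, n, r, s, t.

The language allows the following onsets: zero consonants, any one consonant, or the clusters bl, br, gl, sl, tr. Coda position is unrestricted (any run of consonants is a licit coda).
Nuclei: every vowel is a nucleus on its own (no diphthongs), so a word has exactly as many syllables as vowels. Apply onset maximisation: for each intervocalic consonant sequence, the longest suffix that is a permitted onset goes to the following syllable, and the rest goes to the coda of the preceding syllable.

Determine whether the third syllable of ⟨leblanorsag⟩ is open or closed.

closed

Nuclei (vowels): e, a, o, a → 4 syllables.
Between /e/ (V1) and /a/ (V2): /bl/ is a licit onset in full, so it all attaches to the next syllable.
Between /a/ (V2) and /o/ (V3): just /n/ — single C goes to the following onset.
Between /o/ (V3) and /a/ (V4): /rs/ — longest licit onset from the right is /s/, leaving /r/ as coda.
Putting it together: le.bla.nor.sag.
Syllable 3 is /nor/ with coda /r/, so it is closed.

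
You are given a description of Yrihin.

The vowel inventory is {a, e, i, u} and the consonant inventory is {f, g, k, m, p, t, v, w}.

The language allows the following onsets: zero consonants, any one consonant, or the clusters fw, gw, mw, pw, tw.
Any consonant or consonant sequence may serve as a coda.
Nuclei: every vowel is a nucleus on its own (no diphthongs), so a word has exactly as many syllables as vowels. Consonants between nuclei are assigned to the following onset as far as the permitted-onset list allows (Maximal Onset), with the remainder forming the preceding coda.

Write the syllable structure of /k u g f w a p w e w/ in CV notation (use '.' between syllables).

Vowels present: u, a, e; each is a nucleus, giving 3 syllables.
V1 /u/ – V2 /a/: /gfw/ splits as /g/ + /fw/ (/fw/ is the longest suffix that is a licit onset).
V2 /a/ – V3 /e/: /pw/ is a licit onset in full, so it all attaches to the next syllable.
Syllabification: kug.fwa.pwew.
Mapping each syllable to C/V: /kug/ → CVC, /fwa/ → CCV, /pwew/ → CCVC.

CVC.CCV.CCVC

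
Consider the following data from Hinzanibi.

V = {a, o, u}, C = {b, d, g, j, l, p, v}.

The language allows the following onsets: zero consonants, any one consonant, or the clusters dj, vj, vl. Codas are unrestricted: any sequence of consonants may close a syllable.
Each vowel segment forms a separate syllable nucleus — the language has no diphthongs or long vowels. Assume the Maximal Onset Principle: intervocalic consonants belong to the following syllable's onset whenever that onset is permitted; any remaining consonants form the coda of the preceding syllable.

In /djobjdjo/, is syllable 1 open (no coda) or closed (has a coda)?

Vowels present: o, o; each is a nucleus, giving 2 syllables.
V1 /o/ – V2 /o/: /bjdj/ splits as /bj/ + /dj/ (/dj/ is the longest suffix that is a licit onset).
Syllabification: djobj.djo.
Syllable 1 is /djobj/ with coda /bj/, so it is closed.

closed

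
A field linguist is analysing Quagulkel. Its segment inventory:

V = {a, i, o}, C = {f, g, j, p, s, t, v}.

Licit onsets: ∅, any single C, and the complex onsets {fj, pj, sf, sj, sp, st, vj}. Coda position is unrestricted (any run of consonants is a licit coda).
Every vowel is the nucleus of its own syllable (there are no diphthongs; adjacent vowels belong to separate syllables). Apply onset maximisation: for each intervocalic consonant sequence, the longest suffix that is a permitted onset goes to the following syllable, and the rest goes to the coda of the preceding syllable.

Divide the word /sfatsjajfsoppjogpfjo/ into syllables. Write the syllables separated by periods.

Nuclei (vowels): a, a, o, o, o → 5 syllables.
V1 /a/ – V2 /a/: /tsj/ splits as /t/ + /sj/ (/sj/ is the longest suffix that is a licit onset).
V2 /a/ – V3 /o/: /jfs/ splits as /jf/ + /s/ (/s/ is the longest suffix that is a licit onset).
V3 /o/ – V4 /o/: /ppj/ splits as /p/ + /pj/ (/pj/ is the longest suffix that is a licit onset).
V4 /o/ – V5 /o/: /gpfj/; trying suffixes from longest down, /fj/ is the first permitted one, so coda /gp/ | onset /fj/.

sfat.sjajf.sop.pjogp.fjo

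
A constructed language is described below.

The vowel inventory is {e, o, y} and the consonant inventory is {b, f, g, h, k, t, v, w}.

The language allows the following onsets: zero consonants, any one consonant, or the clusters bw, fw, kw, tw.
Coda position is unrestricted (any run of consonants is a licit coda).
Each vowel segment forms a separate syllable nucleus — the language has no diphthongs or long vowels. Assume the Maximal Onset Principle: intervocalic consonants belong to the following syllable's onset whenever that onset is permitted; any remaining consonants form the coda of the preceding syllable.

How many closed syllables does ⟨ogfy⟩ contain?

The vowels are o, y — 2 nuclei, so 2 syllables.
/o…y/ gap (V1→V2): cluster /gf/ — the longest permitted-onset suffix is /f/; onset = /f/, preceding coda = /g/.
Result: og.fy.
Classifying each syllable: /og/ (closed), /fy/ (open).
Closed syllables: 1.

1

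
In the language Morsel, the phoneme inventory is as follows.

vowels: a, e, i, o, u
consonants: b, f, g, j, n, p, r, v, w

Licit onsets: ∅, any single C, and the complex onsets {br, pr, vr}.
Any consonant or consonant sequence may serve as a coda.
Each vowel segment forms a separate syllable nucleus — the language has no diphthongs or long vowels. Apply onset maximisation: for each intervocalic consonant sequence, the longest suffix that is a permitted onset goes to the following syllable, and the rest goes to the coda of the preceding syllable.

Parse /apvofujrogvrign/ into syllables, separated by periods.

Vowels present: a, o, u, o, i; each is a nucleus, giving 5 syllables.
σ1/σ2 boundary: /pv/ — longest licit onset from the right is /v/, leaving /p/ as coda.
σ2/σ3 boundary: just /f/ — single C goes to the following onset.
σ3/σ4 boundary: /jr/; trying suffixes from longest down, /r/ is the first permitted one, so coda /j/ | onset /r/.
σ4/σ5 boundary: /gvr/; trying suffixes from longest down, /vr/ is the first permitted one, so coda /g/ | onset /vr/.

ap.vo.fuj.rog.vrign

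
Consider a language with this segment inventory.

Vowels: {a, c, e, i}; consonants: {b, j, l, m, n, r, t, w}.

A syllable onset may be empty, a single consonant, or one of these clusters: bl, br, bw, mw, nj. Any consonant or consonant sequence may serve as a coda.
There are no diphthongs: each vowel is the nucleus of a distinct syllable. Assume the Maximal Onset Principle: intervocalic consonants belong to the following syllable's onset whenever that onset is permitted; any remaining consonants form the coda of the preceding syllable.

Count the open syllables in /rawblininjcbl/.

Nuclei (vowels): a, i, i, c → 4 syllables.
V1 /a/ – V2 /i/: cluster /wbl/ — the longest permitted-onset suffix is /bl/; onset = /bl/, preceding coda = /w/.
V2 /i/ – V3 /i/: /n/ is a single consonant, so it becomes the next onset.
V3 /i/ – V4 /c/: cluster /nj/ — /nj/ is itself a permitted onset, so the whole cluster goes right; preceding coda = ∅.
Syllabification: raw.bli.ni.njcbl.
Classifying each syllable: /raw/ (closed), /bli/ (open), /ni/ (open), /njcbl/ (closed).
Open syllables: 2.

2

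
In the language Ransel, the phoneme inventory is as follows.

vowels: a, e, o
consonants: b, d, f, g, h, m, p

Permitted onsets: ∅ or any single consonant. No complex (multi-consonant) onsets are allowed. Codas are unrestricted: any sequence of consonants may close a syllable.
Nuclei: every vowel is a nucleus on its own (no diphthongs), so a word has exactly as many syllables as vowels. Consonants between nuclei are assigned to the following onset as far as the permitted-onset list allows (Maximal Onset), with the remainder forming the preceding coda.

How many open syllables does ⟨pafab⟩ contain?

1

Vowels present: a, a; each is a nucleus, giving 2 syllables.
σ1/σ2 boundary: /f/ → onset of the next syllable (single consonants are always licit onsets).
Result: pa.fab.
Classifying each syllable: /pa/ (open), /fab/ (closed).
Open syllables: 1.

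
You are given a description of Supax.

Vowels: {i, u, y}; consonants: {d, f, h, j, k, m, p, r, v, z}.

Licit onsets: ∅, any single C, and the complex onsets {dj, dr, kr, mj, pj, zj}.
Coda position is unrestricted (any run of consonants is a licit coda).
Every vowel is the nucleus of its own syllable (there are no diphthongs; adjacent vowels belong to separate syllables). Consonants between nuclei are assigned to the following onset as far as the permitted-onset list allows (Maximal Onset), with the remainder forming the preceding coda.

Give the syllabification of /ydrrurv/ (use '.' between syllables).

ydr.rurv

Nuclei (vowels): y, u → 2 syllables.
σ1/σ2 boundary: cluster /drr/ — the longest permitted-onset suffix is /r/; onset = /r/, preceding coda = /dr/.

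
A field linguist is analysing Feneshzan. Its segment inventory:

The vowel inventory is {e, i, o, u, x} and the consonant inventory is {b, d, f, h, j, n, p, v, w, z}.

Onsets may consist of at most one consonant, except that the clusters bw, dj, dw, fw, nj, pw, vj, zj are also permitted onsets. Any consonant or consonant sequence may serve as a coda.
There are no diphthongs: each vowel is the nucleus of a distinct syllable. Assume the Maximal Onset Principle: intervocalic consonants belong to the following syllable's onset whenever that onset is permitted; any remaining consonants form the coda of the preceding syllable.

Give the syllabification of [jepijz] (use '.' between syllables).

je.pijz

Vowels present: e, i; each is a nucleus, giving 2 syllables.
/e…i/ gap (V1→V2): /p/ → onset of the next syllable (single consonants are always licit onsets).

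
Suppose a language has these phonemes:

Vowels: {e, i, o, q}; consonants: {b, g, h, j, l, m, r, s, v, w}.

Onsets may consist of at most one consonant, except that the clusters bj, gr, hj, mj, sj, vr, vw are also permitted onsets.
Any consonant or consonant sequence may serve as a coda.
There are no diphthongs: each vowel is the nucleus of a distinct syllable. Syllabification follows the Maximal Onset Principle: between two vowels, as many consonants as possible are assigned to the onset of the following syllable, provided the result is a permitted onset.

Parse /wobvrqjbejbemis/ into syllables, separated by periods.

Nuclei (vowels): o, q, e, e, i → 5 syllables.
Between /o/ (V1) and /q/ (V2): /bvr/ splits as /b/ + /vr/ (/vr/ is the longest suffix that is a licit onset).
Between /q/ (V2) and /e/ (V3): /jb/ splits as /j/ + /b/ (/b/ is the longest suffix that is a licit onset).
Between /e/ (V3) and /e/ (V4): cluster /jb/ — the longest permitted-onset suffix is /b/; onset = /b/, preceding coda = /j/.
Between /e/ (V4) and /i/ (V5): /m/ → onset of the next syllable (single consonants are always licit onsets).

wob.vrqj.bej.be.mis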